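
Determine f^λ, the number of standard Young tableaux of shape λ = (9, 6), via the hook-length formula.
# SYT of shape (9, 6) = 2002

Hook-length formula: f^λ = n! / Π hook(c), product over all cells c of the Young diagram. For λ = (9, 6), n = 15 boxes. Hook lengths by row (left-to-right, top-to-bottom): [10, 9, 8, 7, 6, 5, 3, 2, 1]; [6, 5, 4, 3, 2, 1]. Product of hooks = 653184000. So f^λ = 15! / 653184000 = 1307674368000 / 653184000 = 2002.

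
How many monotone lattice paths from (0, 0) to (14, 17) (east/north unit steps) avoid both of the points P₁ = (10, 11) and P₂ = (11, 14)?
Number of paths = 130181445

Inclusion–exclusion. Total paths: C(31, 14) = 265182525. Through P₁: C(21, 10)·C(10, 4) = 74070360. Through P₂: C(25, 11)·C(6, 3) = 89148000. Since P₁ is strictly southwest of P₂, a monotone path through both must visit P₁ then P₂; paths through both = C(21, 10)·C(4, 1)·C(6, 3) = 28217280. Avoid both = 265182525 − 74070360 − 89148000 + 28217280 = 130181445.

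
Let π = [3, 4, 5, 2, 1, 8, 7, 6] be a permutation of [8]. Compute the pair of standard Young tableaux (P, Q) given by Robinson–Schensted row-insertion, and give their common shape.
P = [1, 4, 5, 6] / [2, 7] / [3, 8];  Q = [1, 2, 3, 6] / [4, 7] / [5, 8];  common shape = (4, 2, 2)

Row-insert the values π_1, π_2, … into P one at a time, bumping the leftmost entry strictly greater than the inserted value down to the next row. The recording tableau Q records, in position (i, j), the step at which that cell was added to P.
  Insert 3 (step 1): P = [3];  Q = [1]
  Insert 4 (step 2): P = [3, 4];  Q = [1, 2]
  Insert 5 (step 3): P = [3, 4, 5];  Q = [1, 2, 3]
  Insert 2 (step 4): P = [2, 4, 5] / [3];  Q = [1, 2, 3] / [4]
  Insert 1 (step 5): P = [1, 4, 5] / [2] / [3];  Q = [1, 2, 3] / [4] / [5]
  Insert 8 (step 6): P = [1, 4, 5, 8] / [2] / [3];  Q = [1, 2, 3, 6] / [4] / [5]
  Insert 7 (step 7): P = [1, 4, 5, 7] / [2, 8] / [3];  Q = [1, 2, 3, 6] / [4, 7] / [5]
  Insert 6 (step 8): P = [1, 4, 5, 6] / [2, 7] / [3, 8];  Q = [1, 2, 3, 6] / [4, 7] / [5, 8]
Final shape: (4, 2, 2).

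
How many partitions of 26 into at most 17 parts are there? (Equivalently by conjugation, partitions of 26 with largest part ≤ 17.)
p(26, parts ≤ 17) = 2369

Use the recurrence p(n, m) = p(n, m−1) + p(n−m, m): either the largest part is < m (count p(n, m−1)) or the largest part is exactly m (remove one copy of m, count p(n−m, m)). With p(0, ·) = 1 this gives p(26, parts ≤ 17) = 2369. (By conjugating Young diagrams, this also counts partitions of 26 into at most 17 parts.)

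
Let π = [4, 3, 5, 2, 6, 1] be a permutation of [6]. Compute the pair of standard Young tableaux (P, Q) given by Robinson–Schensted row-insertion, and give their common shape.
P = [1, 5, 6] / [2] / [3] / [4];  Q = [1, 3, 5] / [2] / [4] / [6];  common shape = (3, 1, 1, 1)

Row-insert the values π_1, π_2, … into P one at a time, bumping the leftmost entry strictly greater than the inserted value down to the next row. The recording tableau Q records, in position (i, j), the step at which that cell was added to P.
  Insert 4 (step 1): P = [4];  Q = [1]
  Insert 3 (step 2): P = [3] / [4];  Q = [1] / [2]
  Insert 5 (step 3): P = [3, 5] / [4];  Q = [1, 3] / [2]
  Insert 2 (step 4): P = [2, 5] / [3] / [4];  Q = [1, 3] / [2] / [4]
  Insert 6 (step 5): P = [2, 5, 6] / [3] / [4];  Q = [1, 3, 5] / [2] / [4]
  Insert 1 (step 6): P = [1, 5, 6] / [2] / [3] / [4];  Q = [1, 3, 5] / [2] / [4] / [6]
Final shape: (3, 1, 1, 1).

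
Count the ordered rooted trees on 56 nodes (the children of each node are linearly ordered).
C_55 = 1759414616608818870992479875972

These ordered rooted trees are counted by the Catalan number C_n = (1/(n + 1)) · C(2n, n). For n = 55: C_55 = (1/56) · C(110, 55) = 98527218530093856775578873054432/56 = 1759414616608818870992479875972.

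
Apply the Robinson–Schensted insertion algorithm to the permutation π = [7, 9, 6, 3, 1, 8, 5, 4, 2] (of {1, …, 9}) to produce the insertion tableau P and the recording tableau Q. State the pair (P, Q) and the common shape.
P = [1, 2] / [3, 4] / [5, 8] / [6, 9] / [7];  Q = [1, 2] / [3, 6] / [4, 7] / [5, 8] / [9];  common shape = (2, 2, 2, 2, 1)

Row-insert the values π_1, π_2, … into P one at a time, bumping the leftmost entry strictly greater than the inserted value down to the next row. The recording tableau Q records, in position (i, j), the step at which that cell was added to P.
  Insert 7 (step 1): P = [7];  Q = [1]
  Insert 9 (step 2): P = [7, 9];  Q = [1, 2]
  Insert 6 (step 3): P = [6, 9] / [7];  Q = [1, 2] / [3]
  Insert 3 (step 4): P = [3, 9] / [6] / [7];  Q = [1, 2] / [3] / [4]
  Insert 1 (step 5): P = [1, 9] / [3] / [6] / [7];  Q = [1, 2] / [3] / [4] / [5]
  Insert 8 (step 6): P = [1, 8] / [3, 9] / [6] / [7];  Q = [1, 2] / [3, 6] / [4] / [5]
  Insert 5 (step 7): P = [1, 5] / [3, 8] / [6, 9] / [7];  Q = [1, 2] / [3, 6] / [4, 7] / [5]
  Insert 4 (step 8): P = [1, 4] / [3, 5] / [6, 8] / [7, 9];  Q = [1, 2] / [3, 6] / [4, 7] / [5, 8]
  Insert 2 (step 9): P = [1, 2] / [3, 4] / [5, 8] / [6, 9] / [7];  Q = [1, 2] / [3, 6] / [4, 7] / [5, 8] / [9]
Final shape: (2, 2, 2, 2, 1).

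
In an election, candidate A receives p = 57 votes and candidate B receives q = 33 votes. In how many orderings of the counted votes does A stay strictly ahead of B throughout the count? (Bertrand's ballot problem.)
Strict-lead orderings = 1125836284829676122164848

Total orderings of the 90 votes with 57 for A: C(90, 57) = 4221886068111285458118180. By the Bertrand ballot formula (Cycle Lemma / reflection principle), the number of orderings in which A is strictly ahead of B throughout is (p − q)/(p + q) · C(p + q, p) = (57 − 33)/(57 + 33) · 4221886068111285458118180 = 1125836284829676122164848.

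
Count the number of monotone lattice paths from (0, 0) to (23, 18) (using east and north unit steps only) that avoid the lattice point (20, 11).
Number of paths = 191951962800

Total paths from (0, 0) to (23, 18): C(41, 23) = 202112640600. Paths through (20, 11): (paths (0, 0) → (20, 11)) × (paths (20, 11) → (23, 18)) = C(31, 20) · C(10, 3) = 84672315 · 120 = 10160677800. Avoidance count = 202112640600 − 10160677800 = 191951962800.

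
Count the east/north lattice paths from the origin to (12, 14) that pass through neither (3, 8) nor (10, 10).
Number of paths = 6149635

Inclusion–exclusion. Total paths: C(26, 12) = 9657700. Through P₁: C(11, 3)·C(15, 9) = 825825. Through P₂: C(20, 10)·C(6, 2) = 2771340. Since P₁ is strictly southwest of P₂, a monotone path through both must visit P₁ then P₂; paths through both = C(11, 3)·C(9, 7)·C(6, 2) = 89100. Avoid both = 9657700 − 825825 − 2771340 + 89100 = 6149635.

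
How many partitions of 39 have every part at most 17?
p(39, parts ≤ 17) = 27684

Use the recurrence p(n, m) = p(n, m−1) + p(n−m, m): either the largest part is < m (count p(n, m−1)) or the largest part is exactly m (remove one copy of m, count p(n−m, m)). With p(0, ·) = 1 this gives p(39, parts ≤ 17) = 27684. (By conjugating Young diagrams, this also counts partitions of 39 into at most 17 parts.)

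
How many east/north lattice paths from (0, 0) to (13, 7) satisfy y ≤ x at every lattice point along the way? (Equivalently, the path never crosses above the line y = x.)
Number of paths = 38760

By the reflection principle (André's argument), the number of monotone paths to (13, 7) with n ≤ m that never go above y = x is C(20, 13) − C(20, 14) = 77520 − 38760 = 38760.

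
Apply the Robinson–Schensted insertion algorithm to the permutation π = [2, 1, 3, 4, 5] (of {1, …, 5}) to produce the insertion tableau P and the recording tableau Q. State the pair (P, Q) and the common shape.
P = [1, 3, 4, 5] / [2];  Q = [1, 3, 4, 5] / [2];  common shape = (4, 1)

Row-insert the values π_1, π_2, … into P one at a time, bumping the leftmost entry strictly greater than the inserted value down to the next row. The recording tableau Q records, in position (i, j), the step at which that cell was added to P.
  Insert 2 (step 1): P = [2];  Q = [1]
  Insert 1 (step 2): P = [1] / [2];  Q = [1] / [2]
  Insert 3 (step 3): P = [1, 3] / [2];  Q = [1, 3] / [2]
  Insert 4 (step 4): P = [1, 3, 4] / [2];  Q = [1, 3, 4] / [2]
  Insert 5 (step 5): P = [1, 3, 4, 5] / [2];  Q = [1, 3, 4, 5] / [2]
Final shape: (4, 1).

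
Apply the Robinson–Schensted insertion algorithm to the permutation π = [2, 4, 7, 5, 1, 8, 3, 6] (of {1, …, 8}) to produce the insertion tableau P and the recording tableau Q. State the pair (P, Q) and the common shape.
P = [1, 3, 5, 6] / [2, 4, 8] / [7];  Q = [1, 2, 3, 6] / [4, 7, 8] / [5];  common shape = (4, 3, 1)

Row-insert the values π_1, π_2, … into P one at a time, bumping the leftmost entry strictly greater than the inserted value down to the next row. The recording tableau Q records, in position (i, j), the step at which that cell was added to P.
  Insert 2 (step 1): P = [2];  Q = [1]
  Insert 4 (step 2): P = [2, 4];  Q = [1, 2]
  Insert 7 (step 3): P = [2, 4, 7];  Q = [1, 2, 3]
  Insert 5 (step 4): P = [2, 4, 5] / [7];  Q = [1, 2, 3] / [4]
  Insert 1 (step 5): P = [1, 4, 5] / [2] / [7];  Q = [1, 2, 3] / [4] / [5]
  Insert 8 (step 6): P = [1, 4, 5, 8] / [2] / [7];  Q = [1, 2, 3, 6] / [4] / [5]
  Insert 3 (step 7): P = [1, 3, 5, 8] / [2, 4] / [7];  Q = [1, 2, 3, 6] / [4, 7] / [5]
  Insert 6 (step 8): P = [1, 3, 5, 6] / [2, 4, 8] / [7];  Q = [1, 2, 3, 6] / [4, 7, 8] / [5]
Final shape: (4, 3, 1).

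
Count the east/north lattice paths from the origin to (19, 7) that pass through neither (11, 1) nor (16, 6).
Number of paths = 335408

Inclusion–exclusion. Total paths: C(26, 19) = 657800. Through P₁: C(12, 11)·C(14, 8) = 36036. Through P₂: C(22, 16)·C(4, 3) = 298452. Since P₁ is strictly southwest of P₂, a monotone path through both must visit P₁ then P₂; paths through both = C(12, 11)·C(10, 5)·C(4, 3) = 12096. Avoid both = 657800 − 36036 − 298452 + 12096 = 335408.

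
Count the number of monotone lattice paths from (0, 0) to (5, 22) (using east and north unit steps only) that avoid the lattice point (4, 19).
Number of paths = 45310

Total paths from (0, 0) to (5, 22): C(27, 5) = 80730. Paths through (4, 19): (paths (0, 0) → (4, 19)) × (paths (4, 19) → (5, 22)) = C(23, 4) · C(4, 1) = 8855 · 4 = 35420. Avoidance count = 80730 − 35420 = 45310.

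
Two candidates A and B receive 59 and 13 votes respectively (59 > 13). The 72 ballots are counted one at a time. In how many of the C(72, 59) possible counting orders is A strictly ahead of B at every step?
Strict-lead orderings = 45301992170960

Total orderings of the 72 votes with 59 for A: C(72, 59) = 70907466006720. By the Bertrand ballot formula (Cycle Lemma / reflection principle), the number of orderings in which A is strictly ahead of B throughout is (p − q)/(p + q) · C(p + q, p) = (59 − 13)/(59 + 13) · 70907466006720 = 45301992170960.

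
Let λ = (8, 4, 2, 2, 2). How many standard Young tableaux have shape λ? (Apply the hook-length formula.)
# SYT of shape (8, 4, 2, 2, 2) = 3978000

Hook-length formula: f^λ = n! / Π hook(c), product over all cells c of the Young diagram. For λ = (8, 4, 2, 2, 2), n = 18 boxes. Hook lengths by row (left-to-right, top-to-bottom): [12, 11, 7, 6, 4, 3, 2, 1]; [7, 6, 2, 1]; [4, 3]; [3, 2]; [2, 1]. Product of hooks = 1609445376. So f^λ = 18! / 1609445376 = 6402373705728000 / 1609445376 = 3978000.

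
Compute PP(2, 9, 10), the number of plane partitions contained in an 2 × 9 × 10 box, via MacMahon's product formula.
PP(2, 9, 10) = 1551580888

Evaluate the triple product over i = 1..2, j = 1..9, k = 1..10. The factors are (2/1) · (3/2) · (4/3) · (5/4) · (6/5) · (7/6) · (8/7) · (9/8) · … (180 factors total). The numerators and denominators telescope so the product is an integer; carrying out the multiplication exactly gives PP(2, 9, 10) = 1551580888.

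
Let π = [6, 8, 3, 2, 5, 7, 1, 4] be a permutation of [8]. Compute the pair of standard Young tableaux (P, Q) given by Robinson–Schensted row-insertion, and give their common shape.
P = [1, 4, 7] / [2, 5] / [3, 8] / [6];  Q = [1, 2, 6] / [3, 5] / [4, 8] / [7];  common shape = (3, 2, 2, 1)

Row-insert the values π_1, π_2, … into P one at a time, bumping the leftmost entry strictly greater than the inserted value down to the next row. The recording tableau Q records, in position (i, j), the step at which that cell was added to P.
  Insert 6 (step 1): P = [6];  Q = [1]
  Insert 8 (step 2): P = [6, 8];  Q = [1, 2]
  Insert 3 (step 3): P = [3, 8] / [6];  Q = [1, 2] / [3]
  Insert 2 (step 4): P = [2, 8] / [3] / [6];  Q = [1, 2] / [3] / [4]
  Insert 5 (step 5): P = [2, 5] / [3, 8] / [6];  Q = [1, 2] / [3, 5] / [4]
  Insert 7 (step 6): P = [2, 5, 7] / [3, 8] / [6];  Q = [1, 2, 6] / [3, 5] / [4]
  Insert 1 (step 7): P = [1, 5, 7] / [2, 8] / [3] / [6];  Q = [1, 2, 6] / [3, 5] / [4] / [7]
  Insert 4 (step 8): P = [1, 4, 7] / [2, 5] / [3, 8] / [6];  Q = [1, 2, 6] / [3, 5] / [4, 8] / [7]
Final shape: (3, 2, 2, 1).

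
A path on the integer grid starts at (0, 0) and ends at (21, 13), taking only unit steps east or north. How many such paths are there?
Number of paths = 927983760

A monotone lattice path from (0, 0) to (21, 13) consists of 21 east steps and 13 north steps in some order, so it is determined by which 21 of the 34 steps are east. The count is C(34, 21) = 927983760.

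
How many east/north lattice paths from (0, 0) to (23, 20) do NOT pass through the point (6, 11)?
Number of paths = 921897487420

Total paths from (0, 0) to (23, 20): C(43, 23) = 960566918220. Paths through (6, 11): (paths (0, 0) → (6, 11)) × (paths (6, 11) → (23, 20)) = C(17, 6) · C(26, 17) = 12376 · 3124550 = 38669430800. Avoidance count = 960566918220 − 38669430800 = 921897487420.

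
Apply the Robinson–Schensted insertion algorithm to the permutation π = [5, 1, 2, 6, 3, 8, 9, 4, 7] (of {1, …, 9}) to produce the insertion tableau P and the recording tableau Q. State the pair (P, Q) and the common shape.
P = [1, 2, 3, 4, 7] / [5, 6, 8, 9];  Q = [1, 3, 4, 6, 7] / [2, 5, 8, 9];  common shape = (5, 4)

Row-insert the values π_1, π_2, … into P one at a time, bumping the leftmost entry strictly greater than the inserted value down to the next row. The recording tableau Q records, in position (i, j), the step at which that cell was added to P.
  Insert 5 (step 1): P = [5];  Q = [1]
  Insert 1 (step 2): P = [1] / [5];  Q = [1] / [2]
  Insert 2 (step 3): P = [1, 2] / [5];  Q = [1, 3] / [2]
  Insert 6 (step 4): P = [1, 2, 6] / [5];  Q = [1, 3, 4] / [2]
  Insert 3 (step 5): P = [1, 2, 3] / [5, 6];  Q = [1, 3, 4] / [2, 5]
  Insert 8 (step 6): P = [1, 2, 3, 8] / [5, 6];  Q = [1, 3, 4, 6] / [2, 5]
  Insert 9 (step 7): P = [1, 2, 3, 8, 9] / [5, 6];  Q = [1, 3, 4, 6, 7] / [2, 5]
  Insert 4 (step 8): P = [1, 2, 3, 4, 9] / [5, 6, 8];  Q = [1, 3, 4, 6, 7] / [2, 5, 8]
  Insert 7 (step 9): P = [1, 2, 3, 4, 7] / [5, 6, 8, 9];  Q = [1, 3, 4, 6, 7] / [2, 5, 8, 9]
Final shape: (5, 4).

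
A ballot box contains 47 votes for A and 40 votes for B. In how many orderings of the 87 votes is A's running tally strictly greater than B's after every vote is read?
Strict-lead orderings = 803686679499827830645260

Total orderings of the 87 votes with 47 for A: C(87, 47) = 9988677302355003038019660. By the Bertrand ballot formula (Cycle Lemma / reflection principle), the number of orderings in which A is strictly ahead of B throughout is (p − q)/(p + q) · C(p + q, p) = (47 − 40)/(47 + 40) · 9988677302355003038019660 = 803686679499827830645260.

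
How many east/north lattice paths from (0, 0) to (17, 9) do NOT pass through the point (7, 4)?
Number of paths = 2133560

Total paths from (0, 0) to (17, 9): C(26, 17) = 3124550. Paths through (7, 4): (paths (0, 0) → (7, 4)) × (paths (7, 4) → (17, 9)) = C(11, 7) · C(15, 10) = 330 · 3003 = 990990. Avoidance count = 3124550 − 990990 = 2133560.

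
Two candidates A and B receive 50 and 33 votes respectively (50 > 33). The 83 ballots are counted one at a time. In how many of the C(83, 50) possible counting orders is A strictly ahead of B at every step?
Strict-lead orderings = 30599544078658814831442

Total orderings of the 83 votes with 50 for A: C(83, 50) = 149397774031098919471158. By the Bertrand ballot formula (Cycle Lemma / reflection principle), the number of orderings in which A is strictly ahead of B throughout is (p − q)/(p + q) · C(p + q, p) = (50 − 33)/(50 + 33) · 149397774031098919471158 = 30599544078658814831442.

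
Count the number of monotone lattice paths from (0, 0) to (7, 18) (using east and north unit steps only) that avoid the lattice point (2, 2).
Number of paths = 358606

Total paths from (0, 0) to (7, 18): C(25, 7) = 480700. Paths through (2, 2): (paths (0, 0) → (2, 2)) × (paths (2, 2) → (7, 18)) = C(4, 2) · C(21, 5) = 6 · 20349 = 122094. Avoidance count = 480700 − 122094 = 358606.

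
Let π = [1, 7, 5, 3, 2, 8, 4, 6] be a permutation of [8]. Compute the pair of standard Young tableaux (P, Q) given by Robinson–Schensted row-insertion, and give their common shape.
P = [1, 2, 4, 6] / [3, 8] / [5] / [7];  Q = [1, 2, 6, 8] / [3, 7] / [4] / [5];  common shape = (4, 2, 1, 1)

Row-insert the values π_1, π_2, … into P one at a time, bumping the leftmost entry strictly greater than the inserted value down to the next row. The recording tableau Q records, in position (i, j), the step at which that cell was added to P.
  Insert 1 (step 1): P = [1];  Q = [1]
  Insert 7 (step 2): P = [1, 7];  Q = [1, 2]
  Insert 5 (step 3): P = [1, 5] / [7];  Q = [1, 2] / [3]
  Insert 3 (step 4): P = [1, 3] / [5] / [7];  Q = [1, 2] / [3] / [4]
  Insert 2 (step 5): P = [1, 2] / [3] / [5] / [7];  Q = [1, 2] / [3] / [4] / [5]
  Insert 8 (step 6): P = [1, 2, 8] / [3] / [5] / [7];  Q = [1, 2, 6] / [3] / [4] / [5]
  Insert 4 (step 7): P = [1, 2, 4] / [3, 8] / [5] / [7];  Q = [1, 2, 6] / [3, 7] / [4] / [5]
  Insert 6 (step 8): P = [1, 2, 4, 6] / [3, 8] / [5] / [7];  Q = [1, 2, 6, 8] / [3, 7] / [4] / [5]
Final shape: (4, 2, 1, 1).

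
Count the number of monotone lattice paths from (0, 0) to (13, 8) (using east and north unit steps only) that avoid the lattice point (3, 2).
Number of paths = 123410

Total paths from (0, 0) to (13, 8): C(21, 13) = 203490. Paths through (3, 2): (paths (0, 0) → (3, 2)) × (paths (3, 2) → (13, 8)) = C(5, 3) · C(16, 10) = 10 · 8008 = 80080. Avoidance count = 203490 − 80080 = 123410.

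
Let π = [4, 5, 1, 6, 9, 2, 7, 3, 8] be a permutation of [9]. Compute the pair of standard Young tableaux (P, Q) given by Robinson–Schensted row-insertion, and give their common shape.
P = [1, 2, 3, 7, 8] / [4, 5, 6] / [9];  Q = [1, 2, 4, 5, 9] / [3, 6, 7] / [8];  common shape = (5, 3, 1)

Row-insert the values π_1, π_2, … into P one at a time, bumping the leftmost entry strictly greater than the inserted value down to the next row. The recording tableau Q records, in position (i, j), the step at which that cell was added to P.
  Insert 4 (step 1): P = [4];  Q = [1]
  Insert 5 (step 2): P = [4, 5];  Q = [1, 2]
  Insert 1 (step 3): P = [1, 5] / [4];  Q = [1, 2] / [3]
  Insert 6 (step 4): P = [1, 5, 6] / [4];  Q = [1, 2, 4] / [3]
  Insert 9 (step 5): P = [1, 5, 6, 9] / [4];  Q = [1, 2, 4, 5] / [3]
  Insert 2 (step 6): P = [1, 2, 6, 9] / [4, 5];  Q = [1, 2, 4, 5] / [3, 6]
  Insert 7 (step 7): P = [1, 2, 6, 7] / [4, 5, 9];  Q = [1, 2, 4, 5] / [3, 6, 7]
  Insert 3 (step 8): P = [1, 2, 3, 7] / [4, 5, 6] / [9];  Q = [1, 2, 4, 5] / [3, 6, 7] / [8]
  Insert 8 (step 9): P = [1, 2, 3, 7, 8] / [4, 5, 6] / [9];  Q = [1, 2, 4, 5, 9] / [3, 6, 7] / [8]
Final shape: (5, 3, 1).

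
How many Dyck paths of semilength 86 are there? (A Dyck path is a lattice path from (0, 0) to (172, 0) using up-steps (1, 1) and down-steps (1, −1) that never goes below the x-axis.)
C_86 = 4180080073556524734514695828170907458428751314320

These Dyck paths are counted by the Catalan number C_n = (1/(n + 1)) · C(2n, n). For n = 86: C_86 = (1/87) · C(172, 86) = 363666966399417651902778537050868948883301364345840/87 = 4180080073556524734514695828170907458428751314320.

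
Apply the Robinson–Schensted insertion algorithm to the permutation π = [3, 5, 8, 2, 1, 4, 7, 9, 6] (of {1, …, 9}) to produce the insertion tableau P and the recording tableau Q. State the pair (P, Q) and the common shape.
P = [1, 4, 6, 9] / [2, 5, 7] / [3, 8];  Q = [1, 2, 3, 8] / [4, 6, 7] / [5, 9];  common shape = (4, 3, 2)

Row-insert the values π_1, π_2, … into P one at a time, bumping the leftmost entry strictly greater than the inserted value down to the next row. The recording tableau Q records, in position (i, j), the step at which that cell was added to P.
  Insert 3 (step 1): P = [3];  Q = [1]
  Insert 5 (step 2): P = [3, 5];  Q = [1, 2]
  Insert 8 (step 3): P = [3, 5, 8];  Q = [1, 2, 3]
  Insert 2 (step 4): P = [2, 5, 8] / [3];  Q = [1, 2, 3] / [4]
  Insert 1 (step 5): P = [1, 5, 8] / [2] / [3];  Q = [1, 2, 3] / [4] / [5]
  Insert 4 (step 6): P = [1, 4, 8] / [2, 5] / [3];  Q = [1, 2, 3] / [4, 6] / [5]
  Insert 7 (step 7): P = [1, 4, 7] / [2, 5, 8] / [3];  Q = [1, 2, 3] / [4, 6, 7] / [5]
  Insert 9 (step 8): P = [1, 4, 7, 9] / [2, 5, 8] / [3];  Q = [1, 2, 3, 8] / [4, 6, 7] / [5]
  Insert 6 (step 9): P = [1, 4, 6, 9] / [2, 5, 7] / [3, 8];  Q = [1, 2, 3, 8] / [4, 6, 7] / [5, 9]
Final shape: (4, 3, 2).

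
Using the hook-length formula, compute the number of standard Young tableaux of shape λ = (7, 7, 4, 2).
# SYT of shape (7, 7, 4, 2) = 25865840

Hook-length formula: f^λ = n! / Π hook(c), product over all cells c of the Young diagram. For λ = (7, 7, 4, 2), n = 20 boxes. Hook lengths by row (left-to-right, top-to-bottom): [10, 9, 7, 6, 4, 3, 2]; [9, 8, 6, 5, 3, 2, 1]; [5, 4, 2, 1]; [2, 1]. Product of hooks = 94058496000. So f^λ = 20! / 94058496000 = 2432902008176640000 / 94058496000 = 25865840.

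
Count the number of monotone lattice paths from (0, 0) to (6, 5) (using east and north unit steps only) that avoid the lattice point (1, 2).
Number of paths = 294

Total paths from (0, 0) to (6, 5): C(11, 6) = 462. Paths through (1, 2): (paths (0, 0) → (1, 2)) × (paths (1, 2) → (6, 5)) = C(3, 1) · C(8, 5) = 3 · 56 = 168. Avoidance count = 462 − 168 = 294.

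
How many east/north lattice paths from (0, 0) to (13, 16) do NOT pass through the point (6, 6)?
Number of paths = 49893963

Total paths from (0, 0) to (13, 16): C(29, 13) = 67863915. Paths through (6, 6): (paths (0, 0) → (6, 6)) × (paths (6, 6) → (13, 16)) = C(12, 6) · C(17, 7) = 924 · 19448 = 17969952. Avoidance count = 67863915 − 17969952 = 49893963.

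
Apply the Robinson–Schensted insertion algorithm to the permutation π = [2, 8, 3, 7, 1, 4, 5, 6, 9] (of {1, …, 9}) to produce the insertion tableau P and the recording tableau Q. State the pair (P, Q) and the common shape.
P = [1, 3, 4, 5, 6, 9] / [2, 7] / [8];  Q = [1, 2, 4, 7, 8, 9] / [3, 6] / [5];  common shape = (6, 2, 1)

Row-insert the values π_1, π_2, … into P one at a time, bumping the leftmost entry strictly greater than the inserted value down to the next row. The recording tableau Q records, in position (i, j), the step at which that cell was added to P.
  Insert 2 (step 1): P = [2];  Q = [1]
  Insert 8 (step 2): P = [2, 8];  Q = [1, 2]
  Insert 3 (step 3): P = [2, 3] / [8];  Q = [1, 2] / [3]
  Insert 7 (step 4): P = [2, 3, 7] / [8];  Q = [1, 2, 4] / [3]
  Insert 1 (step 5): P = [1, 3, 7] / [2] / [8];  Q = [1, 2, 4] / [3] / [5]
  Insert 4 (step 6): P = [1, 3, 4] / [2, 7] / [8];  Q = [1, 2, 4] / [3, 6] / [5]
  Insert 5 (step 7): P = [1, 3, 4, 5] / [2, 7] / [8];  Q = [1, 2, 4, 7] / [3, 6] / [5]
  Insert 6 (step 8): P = [1, 3, 4, 5, 6] / [2, 7] / [8];  Q = [1, 2, 4, 7, 8] / [3, 6] / [5]
  Insert 9 (step 9): P = [1, 3, 4, 5, 6, 9] / [2, 7] / [8];  Q = [1, 2, 4, 7, 8, 9] / [3, 6] / [5]
Final shape: (6, 2, 1).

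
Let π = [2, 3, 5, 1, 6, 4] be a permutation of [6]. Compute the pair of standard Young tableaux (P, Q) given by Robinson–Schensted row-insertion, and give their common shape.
P = [1, 3, 4, 6] / [2, 5];  Q = [1, 2, 3, 5] / [4, 6];  common shape = (4, 2)

Row-insert the values π_1, π_2, … into P one at a time, bumping the leftmost entry strictly greater than the inserted value down to the next row. The recording tableau Q records, in position (i, j), the step at which that cell was added to P.
  Insert 2 (step 1): P = [2];  Q = [1]
  Insert 3 (step 2): P = [2, 3];  Q = [1, 2]
  Insert 5 (step 3): P = [2, 3, 5];  Q = [1, 2, 3]
  Insert 1 (step 4): P = [1, 3, 5] / [2];  Q = [1, 2, 3] / [4]
  Insert 6 (step 5): P = [1, 3, 5, 6] / [2];  Q = [1, 2, 3, 5] / [4]
  Insert 4 (step 6): P = [1, 3, 4, 6] / [2, 5];  Q = [1, 2, 3, 5] / [4, 6]
Final shape: (4, 2).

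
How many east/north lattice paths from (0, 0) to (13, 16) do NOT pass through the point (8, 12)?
Number of paths = 51991695

Total paths from (0, 0) to (13, 16): C(29, 13) = 67863915. Paths through (8, 12): (paths (0, 0) → (8, 12)) × (paths (8, 12) → (13, 16)) = C(20, 8) · C(9, 5) = 125970 · 126 = 15872220. Avoidance count = 67863915 − 15872220 = 51991695.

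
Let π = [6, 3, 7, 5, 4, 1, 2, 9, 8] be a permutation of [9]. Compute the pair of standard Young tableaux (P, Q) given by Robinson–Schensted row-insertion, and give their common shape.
P = [1, 2, 8] / [3, 4, 9] / [5, 7] / [6];  Q = [1, 3, 8] / [2, 4, 9] / [5, 7] / [6];  common shape = (3, 3, 2, 1)

Row-insert the values π_1, π_2, … into P one at a time, bumping the leftmost entry strictly greater than the inserted value down to the next row. The recording tableau Q records, in position (i, j), the step at which that cell was added to P.
  Insert 6 (step 1): P = [6];  Q = [1]
  Insert 3 (step 2): P = [3] / [6];  Q = [1] / [2]
  Insert 7 (step 3): P = [3, 7] / [6];  Q = [1, 3] / [2]
  Insert 5 (step 4): P = [3, 5] / [6, 7];  Q = [1, 3] / [2, 4]
  Insert 4 (step 5): P = [3, 4] / [5, 7] / [6];  Q = [1, 3] / [2, 4] / [5]
  Insert 1 (step 6): P = [1, 4] / [3, 7] / [5] / [6];  Q = [1, 3] / [2, 4] / [5] / [6]
  Insert 2 (step 7): P = [1, 2] / [3, 4] / [5, 7] / [6];  Q = [1, 3] / [2, 4] / [5, 7] / [6]
  Insert 9 (step 8): P = [1, 2, 9] / [3, 4] / [5, 7] / [6];  Q = [1, 3, 8] / [2, 4] / [5, 7] / [6]
  Insert 8 (step 9): P = [1, 2, 8] / [3, 4, 9] / [5, 7] / [6];  Q = [1, 3, 8] / [2, 4, 9] / [5, 7] / [6]
Final shape: (3, 3, 2, 1).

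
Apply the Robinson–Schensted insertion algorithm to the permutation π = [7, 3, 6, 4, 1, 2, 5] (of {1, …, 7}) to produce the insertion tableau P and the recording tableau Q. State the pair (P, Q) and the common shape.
P = [1, 2, 5] / [3, 4] / [6] / [7];  Q = [1, 3, 7] / [2, 6] / [4] / [5];  common shape = (3, 2, 1, 1)

Row-insert the values π_1, π_2, … into P one at a time, bumping the leftmost entry strictly greater than the inserted value down to the next row. The recording tableau Q records, in position (i, j), the step at which that cell was added to P.
  Insert 7 (step 1): P = [7];  Q = [1]
  Insert 3 (step 2): P = [3] / [7];  Q = [1] / [2]
  Insert 6 (step 3): P = [3, 6] / [7];  Q = [1, 3] / [2]
  Insert 4 (step 4): P = [3, 4] / [6] / [7];  Q = [1, 3] / [2] / [4]
  Insert 1 (step 5): P = [1, 4] / [3] / [6] / [7];  Q = [1, 3] / [2] / [4] / [5]
  Insert 2 (step 6): P = [1, 2] / [3, 4] / [6] / [7];  Q = [1, 3] / [2, 6] / [4] / [5]
  Insert 5 (step 7): P = [1, 2, 5] / [3, 4] / [6] / [7];  Q = [1, 3, 7] / [2, 6] / [4] / [5]
Final shape: (3, 2, 1, 1).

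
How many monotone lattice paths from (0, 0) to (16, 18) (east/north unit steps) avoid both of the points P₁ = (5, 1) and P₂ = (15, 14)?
Number of paths = 1721644530

Inclusion–exclusion. Total paths: C(34, 16) = 2203961430. Through P₁: C(6, 5)·C(28, 11) = 128845080. Through P₂: C(29, 15)·C(5, 1) = 387793800. Since P₁ is strictly southwest of P₂, a monotone path through both must visit P₁ then P₂; paths through both = C(6, 5)·C(23, 10)·C(5, 1) = 34321980. Avoid both = 2203961430 − 128845080 − 387793800 + 34321980 = 1721644530.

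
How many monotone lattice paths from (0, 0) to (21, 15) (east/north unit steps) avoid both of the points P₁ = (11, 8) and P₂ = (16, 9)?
Number of paths = 3363642678

Inclusion–exclusion. Total paths: C(36, 21) = 5567902560. Through P₁: C(19, 11)·C(17, 10) = 1469918736. Through P₂: C(25, 16)·C(11, 5) = 943854450. Since P₁ is strictly southwest of P₂, a monotone path through both must visit P₁ then P₂; paths through both = C(19, 11)·C(6, 5)·C(11, 5) = 209513304. Avoid both = 5567902560 − 1469918736 − 943854450 + 209513304 = 3363642678.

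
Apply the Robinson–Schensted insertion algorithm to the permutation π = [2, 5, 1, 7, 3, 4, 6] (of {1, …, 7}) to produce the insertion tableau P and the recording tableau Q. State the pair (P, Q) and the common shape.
P = [1, 3, 4, 6] / [2, 5, 7];  Q = [1, 2, 4, 7] / [3, 5, 6];  common shape = (4, 3)

Row-insert the values π_1, π_2, … into P one at a time, bumping the leftmost entry strictly greater than the inserted value down to the next row. The recording tableau Q records, in position (i, j), the step at which that cell was added to P.
  Insert 2 (step 1): P = [2];  Q = [1]
  Insert 5 (step 2): P = [2, 5];  Q = [1, 2]
  Insert 1 (step 3): P = [1, 5] / [2];  Q = [1, 2] / [3]
  Insert 7 (step 4): P = [1, 5, 7] / [2];  Q = [1, 2, 4] / [3]
  Insert 3 (step 5): P = [1, 3, 7] / [2, 5];  Q = [1, 2, 4] / [3, 5]
  Insert 4 (step 6): P = [1, 3, 4] / [2, 5, 7];  Q = [1, 2, 4] / [3, 5, 6]
  Insert 6 (step 7): P = [1, 3, 4, 6] / [2, 5, 7];  Q = [1, 2, 4, 7] / [3, 5, 6]
Final shape: (4, 3).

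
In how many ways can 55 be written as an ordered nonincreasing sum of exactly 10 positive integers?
p(55, 10 parts) = 33401

Partitions of n into exactly k parts are in bijection with partitions of n − k into at most k parts (subtract 1 from each part). So p(55, exactly 10) = p(45, parts ≤ 10). Computing via the recurrence p(m, j) = p(m, j−1) + p(m−j, j) gives 33401.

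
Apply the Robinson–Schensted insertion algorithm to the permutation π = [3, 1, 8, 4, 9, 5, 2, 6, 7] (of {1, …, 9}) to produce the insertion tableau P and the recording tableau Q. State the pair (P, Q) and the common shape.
P = [1, 2, 5, 6, 7] / [3, 4, 9] / [8];  Q = [1, 3, 5, 8, 9] / [2, 4, 6] / [7];  common shape = (5, 3, 1)

Row-insert the values π_1, π_2, … into P one at a time, bumping the leftmost entry strictly greater than the inserted value down to the next row. The recording tableau Q records, in position (i, j), the step at which that cell was added to P.
  Insert 3 (step 1): P = [3];  Q = [1]
  Insert 1 (step 2): P = [1] / [3];  Q = [1] / [2]
  Insert 8 (step 3): P = [1, 8] / [3];  Q = [1, 3] / [2]
  Insert 4 (step 4): P = [1, 4] / [3, 8];  Q = [1, 3] / [2, 4]
  Insert 9 (step 5): P = [1, 4, 9] / [3, 8];  Q = [1, 3, 5] / [2, 4]
  Insert 5 (step 6): P = [1, 4, 5] / [3, 8, 9];  Q = [1, 3, 5] / [2, 4, 6]
  Insert 2 (step 7): P = [1, 2, 5] / [3, 4, 9] / [8];  Q = [1, 3, 5] / [2, 4, 6] / [7]
  Insert 6 (step 8): P = [1, 2, 5, 6] / [3, 4, 9] / [8];  Q = [1, 3, 5, 8] / [2, 4, 6] / [7]
  Insert 7 (step 9): P = [1, 2, 5, 6, 7] / [3, 4, 9] / [8];  Q = [1, 3, 5, 8, 9] / [2, 4, 6] / [7]
Final shape: (5, 3, 1).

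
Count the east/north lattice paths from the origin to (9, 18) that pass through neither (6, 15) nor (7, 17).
Number of paths = 3051609

Inclusion–exclusion. Total paths: C(27, 9) = 4686825. Through P₁: C(21, 6)·C(6, 3) = 1085280. Through P₂: C(24, 7)·C(3, 2) = 1038312. Since P₁ is strictly southwest of P₂, a monotone path through both must visit P₁ then P₂; paths through both = C(21, 6)·C(3, 1)·C(3, 2) = 488376. Avoid both = 4686825 − 1085280 − 1038312 + 488376 = 3051609.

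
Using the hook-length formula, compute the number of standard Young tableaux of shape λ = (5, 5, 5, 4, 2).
# SYT of shape (5, 5, 5, 4, 2) = 87297210

Hook-length formula: f^λ = n! / Π hook(c), product over all cells c of the Young diagram. For λ = (5, 5, 5, 4, 2), n = 21 boxes. Hook lengths by row (left-to-right, top-to-bottom): [9, 8, 6, 5, 3]; [8, 7, 5, 4, 2]; [7, 6, 4, 3, 1]; [5, 4, 2, 1]; [2, 1]. Product of hooks = 585252864000. So f^λ = 21! / 585252864000 = 51090942171709440000 / 585252864000 = 87297210.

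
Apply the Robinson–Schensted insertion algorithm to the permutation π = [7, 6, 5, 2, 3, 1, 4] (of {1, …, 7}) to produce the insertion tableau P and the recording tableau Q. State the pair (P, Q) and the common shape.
P = [1, 3, 4] / [2] / [5] / [6] / [7];  Q = [1, 5, 7] / [2] / [3] / [4] / [6];  common shape = (3, 1, 1, 1, 1)

Row-insert the values π_1, π_2, … into P one at a time, bumping the leftmost entry strictly greater than the inserted value down to the next row. The recording tableau Q records, in position (i, j), the step at which that cell was added to P.
  Insert 7 (step 1): P = [7];  Q = [1]
  Insert 6 (step 2): P = [6] / [7];  Q = [1] / [2]
  Insert 5 (step 3): P = [5] / [6] / [7];  Q = [1] / [2] / [3]
  Insert 2 (step 4): P = [2] / [5] / [6] / [7];  Q = [1] / [2] / [3] / [4]
  Insert 3 (step 5): P = [2, 3] / [5] / [6] / [7];  Q = [1, 5] / [2] / [3] / [4]
  Insert 1 (step 6): P = [1, 3] / [2] / [5] / [6] / [7];  Q = [1, 5] / [2] / [3] / [4] / [6]
  Insert 4 (step 7): P = [1, 3, 4] / [2] / [5] / [6] / [7];  Q = [1, 5, 7] / [2] / [3] / [4] / [6]
Final shape: (3, 1, 1, 1, 1).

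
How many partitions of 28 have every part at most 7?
p(28, parts ≤ 7) = 1367

Use the recurrence p(n, m) = p(n, m−1) + p(n−m, m): either the largest part is < m (count p(n, m−1)) or the largest part is exactly m (remove one copy of m, count p(n−m, m)). With p(0, ·) = 1 this gives p(28, parts ≤ 7) = 1367. (By conjugating Young diagrams, this also counts partitions of 28 into at most 7 parts.)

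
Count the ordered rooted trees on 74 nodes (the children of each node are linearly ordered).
C_73 = 79463489365077377841208237632349268884500

These ordered rooted trees are counted by the Catalan number C_n = (1/(n + 1)) · C(2n, n). For n = 73: C_73 = (1/74) · C(146, 73) = 5880298213015725960249409584793845897453000/74 = 79463489365077377841208237632349268884500.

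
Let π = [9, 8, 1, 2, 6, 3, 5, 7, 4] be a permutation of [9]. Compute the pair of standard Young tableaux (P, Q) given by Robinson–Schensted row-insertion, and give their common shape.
P = [1, 2, 3, 4, 7] / [5] / [6] / [8] / [9];  Q = [1, 4, 5, 7, 8] / [2] / [3] / [6] / [9];  common shape = (5, 1, 1, 1, 1)

Row-insert the values π_1, π_2, … into P one at a time, bumping the leftmost entry strictly greater than the inserted value down to the next row. The recording tableau Q records, in position (i, j), the step at which that cell was added to P.
  Insert 9 (step 1): P = [9];  Q = [1]
  Insert 8 (step 2): P = [8] / [9];  Q = [1] / [2]
  Insert 1 (step 3): P = [1] / [8] / [9];  Q = [1] / [2] / [3]
  Insert 2 (step 4): P = [1, 2] / [8] / [9];  Q = [1, 4] / [2] / [3]
  Insert 6 (step 5): P = [1, 2, 6] / [8] / [9];  Q = [1, 4, 5] / [2] / [3]
  Insert 3 (step 6): P = [1, 2, 3] / [6] / [8] / [9];  Q = [1, 4, 5] / [2] / [3] / [6]
  Insert 5 (step 7): P = [1, 2, 3, 5] / [6] / [8] / [9];  Q = [1, 4, 5, 7] / [2] / [3] / [6]
  Insert 7 (step 8): P = [1, 2, 3, 5, 7] / [6] / [8] / [9];  Q = [1, 4, 5, 7, 8] / [2] / [3] / [6]
  Insert 4 (step 9): P = [1, 2, 3, 4, 7] / [5] / [6] / [8] / [9];  Q = [1, 4, 5, 7, 8] / [2] / [3] / [6] / [9]
Final shape: (5, 1, 1, 1, 1).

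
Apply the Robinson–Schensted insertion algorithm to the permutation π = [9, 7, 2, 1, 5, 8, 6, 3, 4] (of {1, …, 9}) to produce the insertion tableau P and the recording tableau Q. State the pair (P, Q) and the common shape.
P = [1, 3, 4] / [2, 5, 6] / [7, 8] / [9];  Q = [1, 5, 6] / [2, 7, 9] / [3, 8] / [4];  common shape = (3, 3, 2, 1)

Row-insert the values π_1, π_2, … into P one at a time, bumping the leftmost entry strictly greater than the inserted value down to the next row. The recording tableau Q records, in position (i, j), the step at which that cell was added to P.
  Insert 9 (step 1): P = [9];  Q = [1]
  Insert 7 (step 2): P = [7] / [9];  Q = [1] / [2]
  Insert 2 (step 3): P = [2] / [7] / [9];  Q = [1] / [2] / [3]
  Insert 1 (step 4): P = [1] / [2] / [7] / [9];  Q = [1] / [2] / [3] / [4]
  Insert 5 (step 5): P = [1, 5] / [2] / [7] / [9];  Q = [1, 5] / [2] / [3] / [4]
  Insert 8 (step 6): P = [1, 5, 8] / [2] / [7] / [9];  Q = [1, 5, 6] / [2] / [3] / [4]
  Insert 6 (step 7): P = [1, 5, 6] / [2, 8] / [7] / [9];  Q = [1, 5, 6] / [2, 7] / [3] / [4]
  Insert 3 (step 8): P = [1, 3, 6] / [2, 5] / [7, 8] / [9];  Q = [1, 5, 6] / [2, 7] / [3, 8] / [4]
  Insert 4 (step 9): P = [1, 3, 4] / [2, 5, 6] / [7, 8] / [9];  Q = [1, 5, 6] / [2, 7, 9] / [3, 8] / [4]
Final shape: (3, 3, 2, 1).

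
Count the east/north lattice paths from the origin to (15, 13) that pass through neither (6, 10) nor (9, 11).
Number of paths = 31874416

Inclusion–exclusion. Total paths: C(28, 15) = 37442160. Through P₁: C(16, 6)·C(12, 9) = 1761760. Through P₂: C(20, 9)·C(8, 6) = 4702880. Since P₁ is strictly southwest of P₂, a monotone path through both must visit P₁ then P₂; paths through both = C(16, 6)·C(4, 3)·C(8, 6) = 896896. Avoid both = 37442160 − 1761760 − 4702880 + 896896 = 31874416.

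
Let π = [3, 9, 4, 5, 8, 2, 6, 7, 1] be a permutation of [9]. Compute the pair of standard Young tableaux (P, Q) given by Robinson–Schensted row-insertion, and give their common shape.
P = [1, 4, 5, 6, 7] / [2, 8] / [3] / [9];  Q = [1, 2, 4, 5, 8] / [3, 7] / [6] / [9];  common shape = (5, 2, 1, 1)

Row-insert the values π_1, π_2, … into P one at a time, bumping the leftmost entry strictly greater than the inserted value down to the next row. The recording tableau Q records, in position (i, j), the step at which that cell was added to P.
  Insert 3 (step 1): P = [3];  Q = [1]
  Insert 9 (step 2): P = [3, 9];  Q = [1, 2]
  Insert 4 (step 3): P = [3, 4] / [9];  Q = [1, 2] / [3]
  Insert 5 (step 4): P = [3, 4, 5] / [9];  Q = [1, 2, 4] / [3]
  Insert 8 (step 5): P = [3, 4, 5, 8] / [9];  Q = [1, 2, 4, 5] / [3]
  Insert 2 (step 6): P = [2, 4, 5, 8] / [3] / [9];  Q = [1, 2, 4, 5] / [3] / [6]
  Insert 6 (step 7): P = [2, 4, 5, 6] / [3, 8] / [9];  Q = [1, 2, 4, 5] / [3, 7] / [6]
  Insert 7 (step 8): P = [2, 4, 5, 6, 7] / [3, 8] / [9];  Q = [1, 2, 4, 5, 8] / [3, 7] / [6]
  Insert 1 (step 9): P = [1, 4, 5, 6, 7] / [2, 8] / [3] / [9];  Q = [1, 2, 4, 5, 8] / [3, 7] / [6] / [9]
Final shape: (5, 2, 1, 1).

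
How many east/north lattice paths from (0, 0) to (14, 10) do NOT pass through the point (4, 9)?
Number of paths = 1953391

Total paths from (0, 0) to (14, 10): C(24, 14) = 1961256. Paths through (4, 9): (paths (0, 0) → (4, 9)) × (paths (4, 9) → (14, 10)) = C(13, 4) · C(11, 10) = 715 · 11 = 7865. Avoidance count = 1961256 − 7865 = 1953391.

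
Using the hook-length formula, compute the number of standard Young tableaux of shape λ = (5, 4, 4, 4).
# SYT of shape (5, 4, 4, 4) = 204204

Hook-length formula: f^λ = n! / Π hook(c), product over all cells c of the Young diagram. For λ = (5, 4, 4, 4), n = 17 boxes. Hook lengths by row (left-to-right, top-to-bottom): [8, 7, 6, 5, 1]; [6, 5, 4, 3]; [5, 4, 3, 2]; [4, 3, 2, 1]. Product of hooks = 1741824000. So f^λ = 17! / 1741824000 = 355687428096000 / 1741824000 = 204204.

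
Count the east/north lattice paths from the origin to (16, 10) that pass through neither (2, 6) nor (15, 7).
Number of paths = 4545447

Inclusion–exclusion. Total paths: C(26, 16) = 5311735. Through P₁: C(8, 2)·C(18, 14) = 85680. Through P₂: C(22, 15)·C(4, 1) = 682176. Since P₁ is strictly southwest of P₂, a monotone path through both must visit P₁ then P₂; paths through both = C(8, 2)·C(14, 13)·C(4, 1) = 1568. Avoid both = 5311735 − 85680 − 682176 + 1568 = 4545447.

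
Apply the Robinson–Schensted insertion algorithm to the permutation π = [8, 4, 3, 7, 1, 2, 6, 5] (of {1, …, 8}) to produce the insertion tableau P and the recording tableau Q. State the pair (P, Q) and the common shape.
P = [1, 2, 5] / [3, 6] / [4, 7] / [8];  Q = [1, 4, 7] / [2, 6] / [3, 8] / [5];  common shape = (3, 2, 2, 1)

Row-insert the values π_1, π_2, … into P one at a time, bumping the leftmost entry strictly greater than the inserted value down to the next row. The recording tableau Q records, in position (i, j), the step at which that cell was added to P.
  Insert 8 (step 1): P = [8];  Q = [1]
  Insert 4 (step 2): P = [4] / [8];  Q = [1] / [2]
  Insert 3 (step 3): P = [3] / [4] / [8];  Q = [1] / [2] / [3]
  Insert 7 (step 4): P = [3, 7] / [4] / [8];  Q = [1, 4] / [2] / [3]
  Insert 1 (step 5): P = [1, 7] / [3] / [4] / [8];  Q = [1, 4] / [2] / [3] / [5]
  Insert 2 (step 6): P = [1, 2] / [3, 7] / [4] / [8];  Q = [1, 4] / [2, 6] / [3] / [5]
  Insert 6 (step 7): P = [1, 2, 6] / [3, 7] / [4] / [8];  Q = [1, 4, 7] / [2, 6] / [3] / [5]
  Insert 5 (step 8): P = [1, 2, 5] / [3, 6] / [4, 7] / [8];  Q = [1, 4, 7] / [2, 6] / [3, 8] / [5]
Final shape: (3, 2, 2, 1).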